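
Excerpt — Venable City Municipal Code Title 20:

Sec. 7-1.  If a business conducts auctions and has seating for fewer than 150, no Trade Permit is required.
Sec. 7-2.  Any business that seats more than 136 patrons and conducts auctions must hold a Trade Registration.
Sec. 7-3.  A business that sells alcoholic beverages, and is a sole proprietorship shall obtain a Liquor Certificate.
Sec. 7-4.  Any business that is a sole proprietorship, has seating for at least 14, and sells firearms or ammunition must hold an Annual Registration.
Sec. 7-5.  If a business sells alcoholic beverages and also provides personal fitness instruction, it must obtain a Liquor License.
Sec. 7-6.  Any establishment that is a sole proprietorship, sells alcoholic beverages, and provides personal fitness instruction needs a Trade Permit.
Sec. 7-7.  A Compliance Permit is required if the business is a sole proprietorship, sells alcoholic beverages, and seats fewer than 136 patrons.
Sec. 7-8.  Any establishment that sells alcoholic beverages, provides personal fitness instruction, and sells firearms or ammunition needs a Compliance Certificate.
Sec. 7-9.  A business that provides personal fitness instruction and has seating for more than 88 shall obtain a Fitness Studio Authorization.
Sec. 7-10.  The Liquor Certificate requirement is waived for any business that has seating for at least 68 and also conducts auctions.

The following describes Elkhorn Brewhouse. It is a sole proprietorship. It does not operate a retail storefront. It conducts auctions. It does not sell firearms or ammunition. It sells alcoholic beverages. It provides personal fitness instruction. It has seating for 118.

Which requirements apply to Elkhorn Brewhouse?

Compliance Permit, Fitness Studio Authorization, Liquor License

Sec. 7-1. conducts auctions; seating 118 < 150 → exempt from Trade Permit.
Sec. 7-2. seating 118 ≤ 136; conducts auctions → Trade Registration not required.
Sec. 7-3. sells alcoholic beverages; is a sole proprietorship → Liquor Certificate required.
Sec. 7-4. is a sole proprietorship; seating 118 ≥ 14; does not sell firearms or ammunition → Annual Registration not required.
Sec. 7-5. sells alcoholic beverages; provides personal fitness instruction → Liquor License required.
Sec. 7-6. is a sole proprietorship; sells alcoholic beverages; provides personal fitness instruction → Trade Permit required.
Sec. 7-7. is a sole proprietorship; sells alcoholic beverages; seating 118 < 136 → Compliance Permit required.
Sec. 7-8. sells alcoholic beverages; provides personal fitness instruction; does not sell firearms or ammunition → Compliance Certificate not required.
Sec. 7-9. provides personal fitness instruction; seating 118 > 88 → Fitness Studio Authorization required.
Sec. 7-10. seating 118 ≥ 68; conducts auctions → exempt from Liquor Certificate.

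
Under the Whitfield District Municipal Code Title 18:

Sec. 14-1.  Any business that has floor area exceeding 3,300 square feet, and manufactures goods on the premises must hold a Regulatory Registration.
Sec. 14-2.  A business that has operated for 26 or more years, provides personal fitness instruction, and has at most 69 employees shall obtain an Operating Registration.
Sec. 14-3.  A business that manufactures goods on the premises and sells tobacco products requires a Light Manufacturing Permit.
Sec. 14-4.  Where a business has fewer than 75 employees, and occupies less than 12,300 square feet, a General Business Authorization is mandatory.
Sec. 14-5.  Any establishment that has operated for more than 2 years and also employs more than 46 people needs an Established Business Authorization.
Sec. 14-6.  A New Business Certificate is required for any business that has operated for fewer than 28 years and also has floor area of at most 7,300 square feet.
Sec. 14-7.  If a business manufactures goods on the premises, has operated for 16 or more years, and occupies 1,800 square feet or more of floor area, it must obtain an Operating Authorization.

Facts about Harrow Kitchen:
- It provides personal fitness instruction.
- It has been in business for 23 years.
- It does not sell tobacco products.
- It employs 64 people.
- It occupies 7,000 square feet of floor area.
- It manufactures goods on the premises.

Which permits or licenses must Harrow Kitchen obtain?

Sec. 14-1. floor area 7,000 square feet > 3,300 square feet; manufactures goods on the premises → Regulatory Registration required.
Sec. 14-2. years in business 23 < 26; provides personal fitness instruction; employees 64 ≤ 69 → Operating Registration not required.
Sec. 14-3. manufactures goods on the premises; does not sell tobacco products → Light Manufacturing Permit not required.
Sec. 14-4. employees 64 < 75; floor area 7,000 square feet < 12,300 square feet → General Business Authorization required.
Sec. 14-5. years in business 23 > 2; employees 64 > 46 → Established Business Authorization required.
Sec. 14-6. years in business 23 < 28; floor area 7,000 square feet ≤ 7,300 square feet → New Business Certificate required.
Sec. 14-7. manufactures goods on the premises; years in business 23 ≥ 16; floor area 7,000 square feet ≥ 1,800 square feet → Operating Authorization required.

Established Business Authorization, General Business Authorization, New Business Certificate, Operating Authorization, Regulatory Registration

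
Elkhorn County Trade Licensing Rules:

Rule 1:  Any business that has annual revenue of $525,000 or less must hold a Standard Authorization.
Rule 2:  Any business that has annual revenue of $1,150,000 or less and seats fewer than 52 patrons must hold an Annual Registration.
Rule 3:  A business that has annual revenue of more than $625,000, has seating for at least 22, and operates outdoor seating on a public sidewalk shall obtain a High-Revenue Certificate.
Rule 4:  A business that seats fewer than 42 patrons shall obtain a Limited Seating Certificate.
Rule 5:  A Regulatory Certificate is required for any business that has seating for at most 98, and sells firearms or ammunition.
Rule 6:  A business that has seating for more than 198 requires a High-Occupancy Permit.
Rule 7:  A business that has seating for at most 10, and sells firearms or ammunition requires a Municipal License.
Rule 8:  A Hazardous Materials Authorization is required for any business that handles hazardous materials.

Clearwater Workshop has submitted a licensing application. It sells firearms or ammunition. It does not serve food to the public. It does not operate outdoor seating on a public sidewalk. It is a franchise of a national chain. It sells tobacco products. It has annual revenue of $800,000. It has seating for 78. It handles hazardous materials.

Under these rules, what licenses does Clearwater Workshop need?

Rule 1: revenue $800,000 > $525,000 → Standard Authorization not required.
Rule 2: revenue $800,000 ≤ $1,150,000; seating 78 ≥ 52 → Annual Registration not required.
Rule 3: revenue $800,000 > $625,000; seating 78 ≥ 22; does not operate outdoor seating on a public sidewalk → High-Revenue Certificate not required.
Rule 4: seating 78 ≥ 42 → Limited Seating Certificate not required.
Rule 5: seating 78 ≤ 98; sells firearms or ammunition → Regulatory Certificate required.
Rule 6: seating 78 ≤ 198 → High-Occupancy Permit not required.
Rule 7: seating 78 > 10; sells firearms or ammunition → Municipal License not required.
Rule 8: handles hazardous materials → Hazardous Materials Authorization required.

Hazardous Materials Authorization, Regulatory Certificate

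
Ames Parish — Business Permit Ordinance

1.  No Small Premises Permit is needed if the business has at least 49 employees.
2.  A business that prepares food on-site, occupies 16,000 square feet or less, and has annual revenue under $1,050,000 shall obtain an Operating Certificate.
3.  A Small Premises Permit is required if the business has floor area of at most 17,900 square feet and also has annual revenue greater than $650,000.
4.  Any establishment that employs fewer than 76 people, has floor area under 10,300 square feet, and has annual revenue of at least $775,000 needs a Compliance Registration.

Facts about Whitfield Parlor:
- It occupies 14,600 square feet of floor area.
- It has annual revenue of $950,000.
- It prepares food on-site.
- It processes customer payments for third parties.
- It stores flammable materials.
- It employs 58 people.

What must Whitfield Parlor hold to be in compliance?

Operating Certificate

1. employees 58 ≥ 49 → exempt from Small Premises Permit.
2. prepares food on-site; floor area 14,600 square feet ≤ 16,000 square feet; revenue $950,000 < $1,050,000 → Operating Certificate required.
3. floor area 14,600 square feet ≤ 17,900 square feet; revenue $950,000 > $650,000 → Small Premises Permit required.
4. employees 58 < 76; floor area 14,600 square feet ≥ 10,300 square feet; revenue $950,000 ≥ $775,000 → Compliance Registration not required.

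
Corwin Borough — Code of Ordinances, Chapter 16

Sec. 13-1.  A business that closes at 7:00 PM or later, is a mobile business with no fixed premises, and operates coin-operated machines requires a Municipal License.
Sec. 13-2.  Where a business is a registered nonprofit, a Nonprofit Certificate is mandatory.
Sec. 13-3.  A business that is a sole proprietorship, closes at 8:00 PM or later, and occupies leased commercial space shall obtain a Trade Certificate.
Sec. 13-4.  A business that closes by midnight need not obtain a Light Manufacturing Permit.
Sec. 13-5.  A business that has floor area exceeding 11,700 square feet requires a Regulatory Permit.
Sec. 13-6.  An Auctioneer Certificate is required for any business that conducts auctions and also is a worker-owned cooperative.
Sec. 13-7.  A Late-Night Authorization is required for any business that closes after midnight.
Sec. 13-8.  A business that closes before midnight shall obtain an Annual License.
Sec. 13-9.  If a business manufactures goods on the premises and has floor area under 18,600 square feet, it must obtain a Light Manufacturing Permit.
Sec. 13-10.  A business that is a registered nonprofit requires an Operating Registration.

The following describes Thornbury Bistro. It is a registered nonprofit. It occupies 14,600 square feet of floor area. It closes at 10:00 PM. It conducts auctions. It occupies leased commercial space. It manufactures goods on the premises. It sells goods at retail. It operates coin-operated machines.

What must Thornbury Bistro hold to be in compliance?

Annual License, Nonprofit Certificate, Operating Registration, Regulatory Permit

Sec. 13-1. closes 10:00 PM, after 7:00 PM; occupies leased commercial space (not: is a mobile business with no fixed premises); operates coin-operated machines → Municipal License not required.
Sec. 13-2. is a registered nonprofit → Nonprofit Certificate required.
Sec. 13-3. is a registered nonprofit (not: is a sole proprietorship); closes 10:00 PM, after 8:00 PM; occupies leased commercial space → Trade Certificate not required.
Sec. 13-4. closes 10:00 PM, at/before midnight → exempt from Light Manufacturing Permit.
Sec. 13-5. floor area 14,600 square feet > 11,700 square feet → Regulatory Permit required.
Sec. 13-6. conducts auctions; is a registered nonprofit (not: is a worker-owned cooperative) → Auctioneer Certificate not required.
Sec. 13-7. closes 10:00 PM, at/before midnight → Late-Night Authorization not required.
Sec. 13-8. closes 10:00 PM, at/before midnight → Annual License required.
Sec. 13-9. manufactures goods on the premises; floor area 14,600 square feet < 18,600 square feet → Light Manufacturing Permit required.
Sec. 13-10. is a registered nonprofit → Operating Registration required.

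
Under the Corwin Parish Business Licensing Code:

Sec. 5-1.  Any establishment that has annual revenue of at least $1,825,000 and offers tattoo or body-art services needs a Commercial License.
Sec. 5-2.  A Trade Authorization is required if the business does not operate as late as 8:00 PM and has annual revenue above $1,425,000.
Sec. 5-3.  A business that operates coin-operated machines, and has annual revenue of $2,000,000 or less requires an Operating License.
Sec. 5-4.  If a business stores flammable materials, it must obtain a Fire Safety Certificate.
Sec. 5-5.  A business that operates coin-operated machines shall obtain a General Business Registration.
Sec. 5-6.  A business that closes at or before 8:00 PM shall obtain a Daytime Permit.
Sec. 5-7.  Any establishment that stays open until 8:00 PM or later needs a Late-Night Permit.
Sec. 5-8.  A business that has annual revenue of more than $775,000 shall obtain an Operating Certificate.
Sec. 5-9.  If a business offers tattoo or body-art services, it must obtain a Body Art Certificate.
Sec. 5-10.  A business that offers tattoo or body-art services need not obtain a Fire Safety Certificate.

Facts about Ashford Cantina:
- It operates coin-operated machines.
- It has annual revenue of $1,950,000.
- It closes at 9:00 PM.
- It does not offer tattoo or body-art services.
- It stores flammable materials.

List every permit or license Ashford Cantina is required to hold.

Fire Safety Certificate, General Business Registration, Late-Night Permit, Operating Certificate, Operating License

Sec. 5-1. revenue $1,950,000 ≥ $1,825,000; does not offer tattoo or body-art services → Commercial License not required.
Sec. 5-2. closes 9:00 PM, after 8:00 PM; revenue $1,950,000 > $1,425,000 → Trade Authorization not required.
Sec. 5-3. operates coin-operated machines; revenue $1,950,000 ≤ $2,000,000 → Operating License required.
Sec. 5-4. stores flammable materials → Fire Safety Certificate required.
Sec. 5-5. operates coin-operated machines → General Business Registration required.
Sec. 5-6. closes 9:00 PM, after 8:00 PM → Daytime Permit not required.
Sec. 5-7. closes 9:00 PM, after 8:00 PM → Late-Night Permit required.
Sec. 5-8. revenue $1,950,000 > $775,000 → Operating Certificate required.
Sec. 5-9. does not offer tattoo or body-art services → Body Art Certificate not required.
Sec. 5-10. does not offer tattoo or body-art services → Fire Safety Certificate exemption does not apply.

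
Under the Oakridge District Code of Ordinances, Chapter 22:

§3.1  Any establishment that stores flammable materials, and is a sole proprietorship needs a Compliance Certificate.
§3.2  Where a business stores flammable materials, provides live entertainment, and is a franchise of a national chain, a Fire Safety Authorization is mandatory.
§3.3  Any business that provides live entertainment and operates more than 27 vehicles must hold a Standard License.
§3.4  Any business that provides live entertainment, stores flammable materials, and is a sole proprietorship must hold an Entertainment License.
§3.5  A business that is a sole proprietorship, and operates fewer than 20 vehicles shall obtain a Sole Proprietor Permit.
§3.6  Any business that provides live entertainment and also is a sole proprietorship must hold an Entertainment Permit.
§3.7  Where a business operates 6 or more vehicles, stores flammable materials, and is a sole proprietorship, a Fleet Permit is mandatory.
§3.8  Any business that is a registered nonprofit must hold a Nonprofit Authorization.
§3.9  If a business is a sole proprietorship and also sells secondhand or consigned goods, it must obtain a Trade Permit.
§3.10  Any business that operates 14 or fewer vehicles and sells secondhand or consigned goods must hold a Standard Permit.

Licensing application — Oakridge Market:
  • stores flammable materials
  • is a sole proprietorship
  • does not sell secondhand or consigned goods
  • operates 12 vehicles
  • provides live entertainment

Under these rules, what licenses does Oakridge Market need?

Compliance Certificate, Entertainment License, Entertainment Permit, Fleet Permit, Sole Proprietor Permit

§3.1 stores flammable materials; is a sole proprietorship → Compliance Certificate required.
§3.2 stores flammable materials; provides live entertainment; is a sole proprietorship (not: is a franchise of a national chain) → Fire Safety Authorization not required.
§3.3 provides live entertainment; vehicles 12 ≤ 27 → Standard License not required.
§3.4 provides live entertainment; stores flammable materials; is a sole proprietorship → Entertainment License required.
§3.5 is a sole proprietorship; vehicles 12 < 20 → Sole Proprietor Permit required.
§3.6 provides live entertainment; is a sole proprietorship → Entertainment Permit required.
§3.7 vehicles 12 ≥ 6; stores flammable materials; is a sole proprietorship → Fleet Permit required.
§3.8 is a sole proprietorship (not: is a registered nonprofit) → Nonprofit Authorization not required.
§3.9 is a sole proprietorship; does not sell secondhand or consigned goods → Trade Permit not required.
§3.10 vehicles 12 ≤ 14; does not sell secondhand or consigned goods → Standard Permit not required.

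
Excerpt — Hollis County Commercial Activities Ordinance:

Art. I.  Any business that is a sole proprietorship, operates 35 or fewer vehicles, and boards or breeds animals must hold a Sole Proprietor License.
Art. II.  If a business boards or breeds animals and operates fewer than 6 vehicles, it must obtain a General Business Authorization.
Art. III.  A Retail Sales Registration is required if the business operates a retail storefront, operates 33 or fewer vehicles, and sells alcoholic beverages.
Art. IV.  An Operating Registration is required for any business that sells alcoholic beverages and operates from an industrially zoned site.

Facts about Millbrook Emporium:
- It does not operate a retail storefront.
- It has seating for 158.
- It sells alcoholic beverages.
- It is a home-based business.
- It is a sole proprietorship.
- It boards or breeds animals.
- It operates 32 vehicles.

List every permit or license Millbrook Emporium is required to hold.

Art. I. is a sole proprietorship; vehicles 32 ≤ 35; boards or breeds animals → Sole Proprietor License required.
Art. II. boards or breeds animals; vehicles 32 ≥ 6 → General Business Authorization not required.
Art. III. does not operate a retail storefront; vehicles 32 ≤ 33; sells alcoholic beverages → Retail Sales Registration not required.
Art. IV. sells alcoholic beverages; is a home-based business (not: operates from an industrially zoned site) → Operating Registration not required.

Sole Proprietor License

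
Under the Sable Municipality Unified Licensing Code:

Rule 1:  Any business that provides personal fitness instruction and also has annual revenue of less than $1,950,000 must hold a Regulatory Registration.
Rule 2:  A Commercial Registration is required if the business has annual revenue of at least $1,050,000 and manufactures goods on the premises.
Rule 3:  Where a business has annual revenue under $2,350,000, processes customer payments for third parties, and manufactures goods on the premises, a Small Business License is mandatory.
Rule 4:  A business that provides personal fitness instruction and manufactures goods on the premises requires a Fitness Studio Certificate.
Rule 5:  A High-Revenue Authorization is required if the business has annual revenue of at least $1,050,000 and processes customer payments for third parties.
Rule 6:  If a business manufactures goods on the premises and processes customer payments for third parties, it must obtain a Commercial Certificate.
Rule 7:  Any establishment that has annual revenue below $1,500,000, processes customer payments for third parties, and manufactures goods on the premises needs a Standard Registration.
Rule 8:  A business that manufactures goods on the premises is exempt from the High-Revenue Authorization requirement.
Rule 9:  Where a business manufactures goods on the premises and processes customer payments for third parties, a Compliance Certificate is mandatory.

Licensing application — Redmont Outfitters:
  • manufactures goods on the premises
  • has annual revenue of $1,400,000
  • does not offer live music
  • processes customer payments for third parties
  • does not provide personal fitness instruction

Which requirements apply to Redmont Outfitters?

Commercial Certificate, Commercial Registration, Compliance Certificate, Small Business License, Standard Registration

Rule 1: does not provide personal fitness instruction; revenue $1,400,000 < $1,950,000 → Regulatory Registration not required.
Rule 2: revenue $1,400,000 ≥ $1,050,000; manufactures goods on the premises → Commercial Registration required.
Rule 3: revenue $1,400,000 < $2,350,000; processes customer payments for third parties; manufactures goods on the premises → Small Business License required.
Rule 4: does not provide personal fitness instruction; manufactures goods on the premises → Fitness Studio Certificate not required.
Rule 5: revenue $1,400,000 ≥ $1,050,000; processes customer payments for third parties → High-Revenue Authorization required.
Rule 6: manufactures goods on the premises; processes customer payments for third parties → Commercial Certificate required.
Rule 7: revenue $1,400,000 < $1,500,000; processes customer payments for third parties; manufactures goods on the premises → Standard Registration required.
Rule 8: manufactures goods on the premises → exempt from High-Revenue Authorization.
Rule 9: manufactures goods on the premises; processes customer payments for third parties → Compliance Certificate required.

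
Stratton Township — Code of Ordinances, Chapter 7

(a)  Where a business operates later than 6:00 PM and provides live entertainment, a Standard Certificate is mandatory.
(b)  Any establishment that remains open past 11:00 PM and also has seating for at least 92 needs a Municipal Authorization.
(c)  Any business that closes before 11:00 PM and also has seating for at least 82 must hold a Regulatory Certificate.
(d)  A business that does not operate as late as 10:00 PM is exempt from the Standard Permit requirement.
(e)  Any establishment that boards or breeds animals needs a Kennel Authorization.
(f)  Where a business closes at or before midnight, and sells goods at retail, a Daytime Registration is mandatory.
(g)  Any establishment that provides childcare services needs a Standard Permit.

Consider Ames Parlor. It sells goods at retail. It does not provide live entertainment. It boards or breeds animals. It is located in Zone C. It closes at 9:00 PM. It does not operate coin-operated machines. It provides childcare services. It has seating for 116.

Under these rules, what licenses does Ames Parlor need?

(a) closes 9:00 PM, after 6:00 PM; does not provide live entertainment → Standard Certificate not required.
(b) closes 9:00 PM, at/before 11:00 PM; seating 116 ≥ 92 → Municipal Authorization not required.
(c) closes 9:00 PM, at/before 11:00 PM; seating 116 ≥ 82 → Regulatory Certificate required.
(d) closes 9:00 PM, at/before 10:00 PM → exempt from Standard Permit.
(e) boards or breeds animals → Kennel Authorization required.
(f) closes 9:00 PM, at/before midnight; sells goods at retail → Daytime Registration required.
(g) provides childcare services → Standard Permit required.

Daytime Registration, Kennel Authorization, Regulatory Certificate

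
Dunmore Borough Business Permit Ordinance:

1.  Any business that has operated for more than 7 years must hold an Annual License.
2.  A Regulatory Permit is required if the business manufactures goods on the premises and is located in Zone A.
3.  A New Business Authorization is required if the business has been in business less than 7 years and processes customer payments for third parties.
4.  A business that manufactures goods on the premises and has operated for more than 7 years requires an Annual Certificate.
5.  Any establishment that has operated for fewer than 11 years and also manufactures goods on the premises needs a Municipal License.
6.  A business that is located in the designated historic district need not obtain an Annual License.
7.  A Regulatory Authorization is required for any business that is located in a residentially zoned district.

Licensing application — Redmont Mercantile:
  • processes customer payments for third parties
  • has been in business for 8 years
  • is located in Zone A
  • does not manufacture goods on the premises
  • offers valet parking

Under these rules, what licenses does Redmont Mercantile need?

1. years in business 8 > 7 → Annual License required.
2. does not manufacture goods on the premises; is located in Zone A → Regulatory Permit not required.
3. years in business 8 ≥ 7; processes customer payments for third parties → New Business Authorization not required.
4. does not manufacture goods on the premises; years in business 8 > 7 → Annual Certificate not required.
5. years in business 8 < 11; does not manufacture goods on the premises → Municipal License not required.
6. is located in Zone A (not: is located in the designated historic district) → Annual License exemption does not apply.
7. is located in Zone A (not: is located in a residentially zoned district) → Regulatory Authorization not required.

Annual License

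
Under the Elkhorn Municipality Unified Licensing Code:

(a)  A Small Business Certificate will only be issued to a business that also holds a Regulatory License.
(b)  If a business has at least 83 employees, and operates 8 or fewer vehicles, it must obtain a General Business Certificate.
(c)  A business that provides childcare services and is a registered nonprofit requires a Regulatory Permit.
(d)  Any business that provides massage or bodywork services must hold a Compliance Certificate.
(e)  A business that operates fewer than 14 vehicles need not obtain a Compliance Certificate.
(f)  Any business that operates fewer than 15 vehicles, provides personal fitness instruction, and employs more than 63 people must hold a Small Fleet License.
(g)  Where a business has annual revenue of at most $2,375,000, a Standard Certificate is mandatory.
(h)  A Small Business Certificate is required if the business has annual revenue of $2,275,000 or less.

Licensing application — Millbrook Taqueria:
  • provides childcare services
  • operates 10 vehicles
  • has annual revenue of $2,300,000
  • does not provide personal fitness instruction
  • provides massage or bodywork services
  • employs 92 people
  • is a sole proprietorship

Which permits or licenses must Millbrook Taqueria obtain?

Standard Certificate

(a) Small Business Certificate is not required → no effect.
(b) employees 92 ≥ 83; vehicles 10 > 8 → General Business Certificate not required.
(c) provides childcare services; is a sole proprietorship (not: is a registered nonprofit) → Regulatory Permit not required.
(d) provides massage or bodywork services → Compliance Certificate required.
(e) vehicles 10 < 14 → exempt from Compliance Certificate.
(f) vehicles 10 < 15; does not provide personal fitness instruction; employees 92 > 63 → Small Fleet License not required.
(g) revenue $2,300,000 ≤ $2,375,000 → Standard Certificate required.
(h) revenue $2,300,000 > $2,275,000 → Small Business Certificate not required.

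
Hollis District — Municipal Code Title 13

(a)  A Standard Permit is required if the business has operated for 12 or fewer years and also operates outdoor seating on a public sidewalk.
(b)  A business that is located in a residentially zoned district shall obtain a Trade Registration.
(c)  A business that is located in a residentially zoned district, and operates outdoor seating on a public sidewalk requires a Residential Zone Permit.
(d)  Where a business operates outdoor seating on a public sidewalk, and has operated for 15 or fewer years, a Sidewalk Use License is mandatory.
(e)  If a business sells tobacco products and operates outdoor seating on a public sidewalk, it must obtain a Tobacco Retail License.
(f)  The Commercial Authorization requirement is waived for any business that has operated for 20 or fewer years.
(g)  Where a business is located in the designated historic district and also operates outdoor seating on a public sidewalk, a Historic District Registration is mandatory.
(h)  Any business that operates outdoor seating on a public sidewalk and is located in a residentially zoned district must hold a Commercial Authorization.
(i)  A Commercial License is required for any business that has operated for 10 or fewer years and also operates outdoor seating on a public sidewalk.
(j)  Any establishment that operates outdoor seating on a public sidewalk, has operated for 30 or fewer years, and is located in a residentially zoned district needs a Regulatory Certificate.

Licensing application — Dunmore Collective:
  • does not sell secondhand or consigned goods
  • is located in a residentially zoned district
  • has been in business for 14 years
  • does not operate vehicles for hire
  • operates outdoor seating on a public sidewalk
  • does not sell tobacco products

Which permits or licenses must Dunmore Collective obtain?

(a) years in business 14 > 12; operates outdoor seating on a public sidewalk → Standard Permit not required.
(b) is located in a residentially zoned district → Trade Registration required.
(c) is located in a residentially zoned district; operates outdoor seating on a public sidewalk → Residential Zone Permit required.
(d) operates outdoor seating on a public sidewalk; years in business 14 ≤ 15 → Sidewalk Use License required.
(e) does not sell tobacco products; operates outdoor seating on a public sidewalk → Tobacco Retail License not required.
(f) years in business 14 ≤ 20 → exempt from Commercial Authorization.
(g) is located in a residentially zoned district (not: is located in the designated historic district); operates outdoor seating on a public sidewalk → Historic District Registration not required.
(h) operates outdoor seating on a public sidewalk; is located in a residentially zoned district → Commercial Authorization required.
(i) years in business 14 > 10; operates outdoor seating on a public sidewalk → Commercial License not required.
(j) operates outdoor seating on a public sidewalk; years in business 14 ≤ 30; is located in a residentially zoned district → Regulatory Certificate required.

Regulatory Certificate, Residential Zone Permit, Sidewalk Use License, Trade Registration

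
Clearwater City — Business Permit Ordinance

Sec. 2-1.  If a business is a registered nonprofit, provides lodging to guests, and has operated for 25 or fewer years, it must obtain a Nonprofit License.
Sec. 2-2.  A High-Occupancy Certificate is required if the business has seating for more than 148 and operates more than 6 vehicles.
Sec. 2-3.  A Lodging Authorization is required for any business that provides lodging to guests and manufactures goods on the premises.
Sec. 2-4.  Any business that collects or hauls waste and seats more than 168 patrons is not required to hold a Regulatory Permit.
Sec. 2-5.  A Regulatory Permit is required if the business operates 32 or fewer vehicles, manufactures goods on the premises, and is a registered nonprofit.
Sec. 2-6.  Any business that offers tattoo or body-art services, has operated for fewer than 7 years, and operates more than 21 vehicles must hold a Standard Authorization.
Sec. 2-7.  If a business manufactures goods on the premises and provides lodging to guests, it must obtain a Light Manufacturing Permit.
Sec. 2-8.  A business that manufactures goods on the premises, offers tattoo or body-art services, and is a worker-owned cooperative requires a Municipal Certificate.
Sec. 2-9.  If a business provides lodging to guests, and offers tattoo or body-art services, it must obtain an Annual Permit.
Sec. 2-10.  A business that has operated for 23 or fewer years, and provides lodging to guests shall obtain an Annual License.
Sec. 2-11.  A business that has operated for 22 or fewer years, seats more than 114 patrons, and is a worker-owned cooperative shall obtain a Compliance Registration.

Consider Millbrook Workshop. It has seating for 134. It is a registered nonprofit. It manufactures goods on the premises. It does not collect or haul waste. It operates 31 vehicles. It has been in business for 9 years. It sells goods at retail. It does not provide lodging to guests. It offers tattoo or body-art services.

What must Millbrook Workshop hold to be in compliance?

Sec. 2-1. is a registered nonprofit; does not provide lodging to guests; years in business 9 ≤ 25 → Nonprofit License not required.
Sec. 2-2. seating 134 ≤ 148; vehicles 31 > 6 → High-Occupancy Certificate not required.
Sec. 2-3. does not provide lodging to guests; manufactures goods on the premises → Lodging Authorization not required.
Sec. 2-4. does not collect or haul waste; seating 134 ≤ 168 → Regulatory Permit exemption does not apply.
Sec. 2-5. vehicles 31 ≤ 32; manufactures goods on the premises; is a registered nonprofit → Regulatory Permit required.
Sec. 2-6. offers tattoo or body-art services; years in business 9 ≥ 7; vehicles 31 > 21 → Standard Authorization not required.
Sec. 2-7. manufactures goods on the premises; does not provide lodging to guests → Light Manufacturing Permit not required.
Sec. 2-8. manufactures goods on the premises; offers tattoo or body-art services; is a registered nonprofit (not: is a worker-owned cooperative) → Municipal Certificate not required.
Sec. 2-9. does not provide lodging to guests; offers tattoo or body-art services → Annual Permit not required.
Sec. 2-10. years in business 9 ≤ 23; does not provide lodging to guests → Annual License not required.
Sec. 2-11. years in business 9 ≤ 22; seating 134 > 114; is a registered nonprofit (not: is a worker-owned cooperative) → Compliance Registration not required.

Regulatory Permit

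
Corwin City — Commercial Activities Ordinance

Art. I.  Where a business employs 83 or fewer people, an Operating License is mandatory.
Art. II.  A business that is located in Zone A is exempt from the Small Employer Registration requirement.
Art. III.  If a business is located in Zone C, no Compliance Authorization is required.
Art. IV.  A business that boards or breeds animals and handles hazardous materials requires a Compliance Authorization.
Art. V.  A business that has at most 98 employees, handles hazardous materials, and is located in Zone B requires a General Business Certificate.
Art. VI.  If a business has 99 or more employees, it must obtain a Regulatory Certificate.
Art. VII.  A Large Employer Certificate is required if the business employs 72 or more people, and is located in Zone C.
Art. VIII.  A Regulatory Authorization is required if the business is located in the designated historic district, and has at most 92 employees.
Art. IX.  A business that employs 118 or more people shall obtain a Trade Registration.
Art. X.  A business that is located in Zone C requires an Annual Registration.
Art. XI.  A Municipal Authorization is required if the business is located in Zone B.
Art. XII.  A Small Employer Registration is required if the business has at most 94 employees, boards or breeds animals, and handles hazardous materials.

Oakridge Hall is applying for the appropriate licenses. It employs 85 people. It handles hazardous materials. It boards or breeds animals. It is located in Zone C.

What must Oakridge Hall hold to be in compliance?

Annual Registration, Large Employer Certificate, Small Employer Registration

Art. I. employees 85 > 83 → Operating License not required.
Art. II. is located in Zone C (not: is located in Zone A) → Small Employer Registration exemption does not apply.
Art. III. is located in Zone C → exempt from Compliance Authorization.
Art. IV. boards or breeds animals; handles hazardous materials → Compliance Authorization required.
Art. V. employees 85 ≤ 98; handles hazardous materials; is located in Zone C (not: is located in Zone B) → General Business Certificate not required.
Art. VI. employees 85 < 99 → Regulatory Certificate not required.
Art. VII. employees 85 ≥ 72; is located in Zone C → Large Employer Certificate required.
Art. VIII. is located in Zone C (not: is located in the designated historic district); employees 85 ≤ 92 → Regulatory Authorization not required.
Art. IX. employees 85 < 118 → Trade Registration not required.
Art. X. is located in Zone C → Annual Registration required.
Art. XI. is located in Zone C (not: is located in Zone B) → Municipal Authorization not required.
Art. XII. employees 85 ≤ 94; boards or breeds animals; handles hazardous materials → Small Employer Registration required.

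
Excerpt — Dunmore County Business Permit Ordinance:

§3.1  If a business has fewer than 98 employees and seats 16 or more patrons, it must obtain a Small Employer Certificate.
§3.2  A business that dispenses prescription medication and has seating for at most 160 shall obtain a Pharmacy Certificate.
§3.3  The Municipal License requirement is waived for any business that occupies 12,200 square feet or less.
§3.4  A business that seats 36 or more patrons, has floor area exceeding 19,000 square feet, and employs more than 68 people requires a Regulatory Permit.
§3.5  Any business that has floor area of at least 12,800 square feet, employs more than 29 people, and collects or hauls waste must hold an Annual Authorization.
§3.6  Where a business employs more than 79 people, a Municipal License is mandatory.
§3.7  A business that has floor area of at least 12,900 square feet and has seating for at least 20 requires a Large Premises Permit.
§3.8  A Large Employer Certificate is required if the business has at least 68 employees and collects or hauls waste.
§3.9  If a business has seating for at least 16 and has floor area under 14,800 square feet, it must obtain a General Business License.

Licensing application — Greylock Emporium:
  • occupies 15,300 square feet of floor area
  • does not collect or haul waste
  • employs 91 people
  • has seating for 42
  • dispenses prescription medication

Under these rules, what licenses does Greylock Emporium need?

Large Premises Permit, Municipal License, Pharmacy Certificate, Small Employer Certificate

§3.1 employees 91 < 98; seating 42 ≥ 16 → Small Employer Certificate required.
§3.2 dispenses prescription medication; seating 42 ≤ 160 → Pharmacy Certificate required.
§3.3 floor area 15,300 square feet > 12,200 square feet → Municipal License exemption does not apply.
§3.4 seating 42 ≥ 36; floor area 15,300 square feet ≤ 19,000 square feet; employees 91 > 68 → Regulatory Permit not required.
§3.5 floor area 15,300 square feet ≥ 12,800 square feet; employees 91 > 29; does not collect or haul waste → Annual Authorization not required.
§3.6 employees 91 > 79 → Municipal License required.
§3.7 floor area 15,300 square feet ≥ 12,900 square feet; seating 42 ≥ 20 → Large Premises Permit required.
§3.8 employees 91 ≥ 68; does not collect or haul waste → Large Employer Certificate not required.
§3.9 seating 42 ≥ 16; floor area 15,300 square feet ≥ 14,800 square feet → General Business License not required.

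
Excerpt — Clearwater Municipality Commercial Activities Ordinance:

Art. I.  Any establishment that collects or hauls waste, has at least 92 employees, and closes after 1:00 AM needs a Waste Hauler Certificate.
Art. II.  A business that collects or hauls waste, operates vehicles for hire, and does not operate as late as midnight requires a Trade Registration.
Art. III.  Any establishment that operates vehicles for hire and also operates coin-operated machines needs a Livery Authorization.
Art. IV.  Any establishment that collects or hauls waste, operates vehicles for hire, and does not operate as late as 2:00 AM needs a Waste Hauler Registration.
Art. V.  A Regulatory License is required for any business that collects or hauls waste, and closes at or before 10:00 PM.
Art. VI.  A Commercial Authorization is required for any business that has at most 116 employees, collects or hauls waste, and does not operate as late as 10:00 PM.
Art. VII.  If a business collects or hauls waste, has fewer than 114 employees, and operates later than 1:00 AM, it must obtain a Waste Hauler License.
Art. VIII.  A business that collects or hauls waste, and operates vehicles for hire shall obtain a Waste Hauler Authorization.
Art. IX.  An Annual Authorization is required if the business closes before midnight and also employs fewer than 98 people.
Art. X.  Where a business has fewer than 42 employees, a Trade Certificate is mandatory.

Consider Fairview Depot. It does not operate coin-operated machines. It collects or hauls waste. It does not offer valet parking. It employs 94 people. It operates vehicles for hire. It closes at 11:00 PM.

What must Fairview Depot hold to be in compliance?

Art. I. collects or hauls waste; employees 94 ≥ 92; closes 11:00 PM, at/before 1:00 AM → Waste Hauler Certificate not required.
Art. II. collects or hauls waste; operates vehicles for hire; closes 11:00 PM, at/before midnight → Trade Registration required.
Art. III. operates vehicles for hire; does not operate coin-operated machines → Livery Authorization not required.
Art. IV. collects or hauls waste; operates vehicles for hire; closes 11:00 PM, at/before 2:00 AM → Waste Hauler Registration required.
Art. V. collects or hauls waste; closes 11:00 PM, after 10:00 PM → Regulatory License not required.
Art. VI. employees 94 ≤ 116; collects or hauls waste; closes 11:00 PM, after 10:00 PM → Commercial Authorization not required.
Art. VII. collects or hauls waste; employees 94 < 114; closes 11:00 PM, at/before 1:00 AM → Waste Hauler License not required.
Art. VIII. collects or hauls waste; operates vehicles for hire → Waste Hauler Authorization required.
Art. IX. closes 11:00 PM, at/before midnight; employees 94 < 98 → Annual Authorization required.
Art. X. employees 94 ≥ 42 → Trade Certificate not required.

Annual Authorization, Trade Registration, Waste Hauler Authorization, Waste Hauler Registration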